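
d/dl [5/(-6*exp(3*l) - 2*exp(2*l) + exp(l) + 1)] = (90*exp(2*l) + 20*exp(l) - 5)*exp(l)/(6*exp(3*l) + 2*exp(2*l) - exp(l) - 1)^2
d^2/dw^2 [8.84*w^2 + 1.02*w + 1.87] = 17.6800000000000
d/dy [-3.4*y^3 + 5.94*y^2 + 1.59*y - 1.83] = -10.2*y^2 + 11.88*y + 1.59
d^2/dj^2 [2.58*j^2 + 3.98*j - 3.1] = 5.16000000000000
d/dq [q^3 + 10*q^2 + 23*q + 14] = 3*q^2 + 20*q + 23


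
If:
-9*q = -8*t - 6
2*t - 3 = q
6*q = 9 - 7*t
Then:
No Solution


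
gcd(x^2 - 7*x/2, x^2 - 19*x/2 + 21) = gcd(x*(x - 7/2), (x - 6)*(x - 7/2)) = x - 7/2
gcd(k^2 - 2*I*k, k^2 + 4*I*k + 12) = k - 2*I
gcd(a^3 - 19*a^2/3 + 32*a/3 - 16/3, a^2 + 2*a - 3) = a - 1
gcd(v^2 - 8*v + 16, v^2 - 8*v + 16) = v^2 - 8*v + 16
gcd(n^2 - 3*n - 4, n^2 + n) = n + 1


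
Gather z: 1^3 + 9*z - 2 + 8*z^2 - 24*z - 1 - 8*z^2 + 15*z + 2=0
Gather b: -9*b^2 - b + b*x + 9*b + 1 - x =-9*b^2 + b*(x + 8) - x + 1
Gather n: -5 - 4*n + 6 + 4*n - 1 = 0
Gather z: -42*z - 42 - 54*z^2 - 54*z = -54*z^2 - 96*z - 42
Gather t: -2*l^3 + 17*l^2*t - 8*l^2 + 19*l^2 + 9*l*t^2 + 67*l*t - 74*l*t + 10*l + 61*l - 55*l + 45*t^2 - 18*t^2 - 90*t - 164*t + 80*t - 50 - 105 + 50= -2*l^3 + 11*l^2 + 16*l + t^2*(9*l + 27) + t*(17*l^2 - 7*l - 174) - 105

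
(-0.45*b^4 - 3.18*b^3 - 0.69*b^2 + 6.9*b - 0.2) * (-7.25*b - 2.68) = 3.2625*b^5 + 24.261*b^4 + 13.5249*b^3 - 48.1758*b^2 - 17.042*b + 0.536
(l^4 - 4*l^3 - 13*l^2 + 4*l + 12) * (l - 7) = l^5 - 11*l^4 + 15*l^3 + 95*l^2 - 16*l - 84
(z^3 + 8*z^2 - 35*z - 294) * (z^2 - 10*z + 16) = z^5 - 2*z^4 - 99*z^3 + 184*z^2 + 2380*z - 4704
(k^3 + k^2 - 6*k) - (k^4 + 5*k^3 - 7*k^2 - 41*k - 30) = -k^4 - 4*k^3 + 8*k^2 + 35*k + 30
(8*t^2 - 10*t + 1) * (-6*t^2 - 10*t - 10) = -48*t^4 - 20*t^3 + 14*t^2 + 90*t - 10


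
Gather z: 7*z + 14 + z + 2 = 8*z + 16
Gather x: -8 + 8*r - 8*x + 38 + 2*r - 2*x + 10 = 10*r - 10*x + 40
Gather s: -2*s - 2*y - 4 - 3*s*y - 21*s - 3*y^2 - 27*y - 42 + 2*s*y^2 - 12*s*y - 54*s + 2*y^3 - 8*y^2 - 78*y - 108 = s*(2*y^2 - 15*y - 77) + 2*y^3 - 11*y^2 - 107*y - 154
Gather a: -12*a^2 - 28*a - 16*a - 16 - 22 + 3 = -12*a^2 - 44*a - 35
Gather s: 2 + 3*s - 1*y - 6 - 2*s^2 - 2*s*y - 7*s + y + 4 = -2*s^2 + s*(-2*y - 4)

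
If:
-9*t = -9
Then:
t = 1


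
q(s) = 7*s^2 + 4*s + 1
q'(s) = 14*s + 4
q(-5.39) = 182.80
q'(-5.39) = -71.46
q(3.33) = 91.94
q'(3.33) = 50.62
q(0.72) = 7.51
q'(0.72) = 14.08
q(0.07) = 1.31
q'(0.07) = 4.98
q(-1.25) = 6.94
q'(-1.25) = -13.50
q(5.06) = 200.47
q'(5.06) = 74.84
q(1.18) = 15.47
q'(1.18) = 20.52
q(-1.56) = 11.80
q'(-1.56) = -17.84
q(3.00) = 76.00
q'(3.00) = 46.00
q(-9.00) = 532.00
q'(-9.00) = -122.00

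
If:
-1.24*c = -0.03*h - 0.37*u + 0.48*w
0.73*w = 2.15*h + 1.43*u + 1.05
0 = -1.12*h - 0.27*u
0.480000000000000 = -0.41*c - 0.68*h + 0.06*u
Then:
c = -0.72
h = -0.20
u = 0.83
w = 2.48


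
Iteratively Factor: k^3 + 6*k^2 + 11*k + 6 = (k + 3)*(k^2 + 3*k + 2) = (k + 2)*(k + 3)*(k + 1)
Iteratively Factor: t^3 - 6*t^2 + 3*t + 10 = (t - 2)*(t^2 - 4*t - 5) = (t - 5)*(t - 2)*(t + 1)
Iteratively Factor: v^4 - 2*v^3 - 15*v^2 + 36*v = (v - 3)*(v^3 + v^2 - 12*v) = v*(v - 3)*(v^2 + v - 12) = v*(v - 3)*(v + 4)*(v - 3)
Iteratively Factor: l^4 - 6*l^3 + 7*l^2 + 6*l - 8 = (l + 1)*(l^3 - 7*l^2 + 14*l - 8) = (l - 1)*(l + 1)*(l^2 - 6*l + 8) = (l - 4)*(l - 1)*(l + 1)*(l - 2)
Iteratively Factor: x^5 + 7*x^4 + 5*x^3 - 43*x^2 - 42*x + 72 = (x - 1)*(x^4 + 8*x^3 + 13*x^2 - 30*x - 72) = (x - 1)*(x + 3)*(x^3 + 5*x^2 - 2*x - 24) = (x - 1)*(x + 3)*(x + 4)*(x^2 + x - 6) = (x - 1)*(x + 3)^2*(x + 4)*(x - 2)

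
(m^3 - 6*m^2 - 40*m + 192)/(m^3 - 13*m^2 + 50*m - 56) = (m^2 - 2*m - 48)/(m^2 - 9*m + 14)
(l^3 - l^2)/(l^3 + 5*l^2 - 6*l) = l/(l + 6)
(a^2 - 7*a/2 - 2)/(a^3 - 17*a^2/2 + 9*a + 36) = (2*a + 1)/(2*a^2 - 9*a - 18)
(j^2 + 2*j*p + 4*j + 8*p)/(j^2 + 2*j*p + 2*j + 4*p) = (j + 4)/(j + 2)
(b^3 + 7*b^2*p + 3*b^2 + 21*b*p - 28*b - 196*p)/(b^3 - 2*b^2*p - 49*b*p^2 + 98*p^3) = (b^2 + 3*b - 28)/(b^2 - 9*b*p + 14*p^2)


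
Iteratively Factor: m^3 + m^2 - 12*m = (m + 4)*(m^2 - 3*m) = m*(m + 4)*(m - 3)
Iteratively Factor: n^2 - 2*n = (n - 2)*(n)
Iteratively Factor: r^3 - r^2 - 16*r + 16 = (r + 4)*(r^2 - 5*r + 4) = (r - 1)*(r + 4)*(r - 4)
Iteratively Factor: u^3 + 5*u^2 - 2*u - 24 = (u + 4)*(u^2 + u - 6) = (u - 2)*(u + 4)*(u + 3)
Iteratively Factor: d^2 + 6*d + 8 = (d + 2)*(d + 4)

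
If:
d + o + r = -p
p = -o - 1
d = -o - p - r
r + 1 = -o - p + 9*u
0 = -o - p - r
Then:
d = 0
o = -p - 1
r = 1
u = 1/9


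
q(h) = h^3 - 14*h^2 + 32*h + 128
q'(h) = 3*h^2 - 28*h + 32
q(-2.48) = -52.72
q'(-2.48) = 119.89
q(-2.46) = -50.33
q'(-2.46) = 119.03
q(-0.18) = 121.78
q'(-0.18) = 37.14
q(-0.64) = 101.52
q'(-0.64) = 51.15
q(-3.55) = -206.77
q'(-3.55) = 169.21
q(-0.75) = 95.70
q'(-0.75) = 54.69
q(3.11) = 122.19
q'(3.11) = -26.06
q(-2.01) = -1.00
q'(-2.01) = 100.40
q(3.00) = 125.00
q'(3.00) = -25.00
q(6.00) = 32.00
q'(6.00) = -28.00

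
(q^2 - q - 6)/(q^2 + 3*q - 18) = (q + 2)/(q + 6)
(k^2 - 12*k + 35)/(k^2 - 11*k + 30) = (k - 7)/(k - 6)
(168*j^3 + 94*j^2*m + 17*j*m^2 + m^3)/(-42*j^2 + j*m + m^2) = (-24*j^2 - 10*j*m - m^2)/(6*j - m)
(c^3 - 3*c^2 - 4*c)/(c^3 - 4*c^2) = (c + 1)/c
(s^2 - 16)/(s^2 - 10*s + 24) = (s + 4)/(s - 6)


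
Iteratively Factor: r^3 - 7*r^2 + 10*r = (r - 2)*(r^2 - 5*r) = r*(r - 2)*(r - 5)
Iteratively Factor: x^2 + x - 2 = (x - 1)*(x + 2)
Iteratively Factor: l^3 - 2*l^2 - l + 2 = (l + 1)*(l^2 - 3*l + 2) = (l - 1)*(l + 1)*(l - 2)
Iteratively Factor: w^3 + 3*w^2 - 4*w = (w + 4)*(w^2 - w) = (w - 1)*(w + 4)*(w)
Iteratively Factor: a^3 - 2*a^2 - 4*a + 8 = (a + 2)*(a^2 - 4*a + 4) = (a - 2)*(a + 2)*(a - 2)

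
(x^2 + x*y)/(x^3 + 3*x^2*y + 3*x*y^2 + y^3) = x/(x^2 + 2*x*y + y^2)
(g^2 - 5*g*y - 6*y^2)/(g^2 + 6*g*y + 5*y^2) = (g - 6*y)/(g + 5*y)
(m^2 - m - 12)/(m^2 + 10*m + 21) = (m - 4)/(m + 7)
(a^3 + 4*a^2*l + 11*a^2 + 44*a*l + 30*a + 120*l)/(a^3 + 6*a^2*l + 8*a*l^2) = (a^2 + 11*a + 30)/(a*(a + 2*l))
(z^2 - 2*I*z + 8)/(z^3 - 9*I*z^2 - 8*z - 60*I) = (z - 4*I)/(z^2 - 11*I*z - 30)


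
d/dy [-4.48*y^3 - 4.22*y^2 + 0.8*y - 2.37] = -13.44*y^2 - 8.44*y + 0.8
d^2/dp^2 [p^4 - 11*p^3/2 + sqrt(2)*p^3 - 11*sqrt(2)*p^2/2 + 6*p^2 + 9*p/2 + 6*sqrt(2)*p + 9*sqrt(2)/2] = 12*p^2 - 33*p + 6*sqrt(2)*p - 11*sqrt(2) + 12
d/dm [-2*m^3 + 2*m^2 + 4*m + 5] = -6*m^2 + 4*m + 4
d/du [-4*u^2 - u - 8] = -8*u - 1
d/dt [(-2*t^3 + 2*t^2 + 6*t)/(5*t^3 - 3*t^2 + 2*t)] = 2*(-2*t^2 - 34*t + 11)/(25*t^4 - 30*t^3 + 29*t^2 - 12*t + 4)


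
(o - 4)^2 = o^2 - 8*o + 16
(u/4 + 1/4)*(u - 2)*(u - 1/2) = u^3/4 - 3*u^2/8 - 3*u/8 + 1/4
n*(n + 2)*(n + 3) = n^3 + 5*n^2 + 6*n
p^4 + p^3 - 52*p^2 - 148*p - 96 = (p - 8)*(p + 1)*(p + 2)*(p + 6)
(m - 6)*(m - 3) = m^2 - 9*m + 18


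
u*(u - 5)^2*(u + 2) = u^4 - 8*u^3 + 5*u^2 + 50*u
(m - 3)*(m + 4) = m^2 + m - 12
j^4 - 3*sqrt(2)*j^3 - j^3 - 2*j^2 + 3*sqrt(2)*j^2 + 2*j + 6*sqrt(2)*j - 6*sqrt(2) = (j - 1)*(j - 3*sqrt(2))*(j - sqrt(2))*(j + sqrt(2))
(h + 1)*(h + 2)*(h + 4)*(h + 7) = h^4 + 14*h^3 + 63*h^2 + 106*h + 56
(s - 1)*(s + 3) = s^2 + 2*s - 3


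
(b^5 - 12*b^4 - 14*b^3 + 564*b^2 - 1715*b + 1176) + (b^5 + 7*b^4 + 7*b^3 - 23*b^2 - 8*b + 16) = 2*b^5 - 5*b^4 - 7*b^3 + 541*b^2 - 1723*b + 1192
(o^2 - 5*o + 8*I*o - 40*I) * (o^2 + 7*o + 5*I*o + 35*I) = o^4 + 2*o^3 + 13*I*o^3 - 75*o^2 + 26*I*o^2 - 80*o - 455*I*o + 1400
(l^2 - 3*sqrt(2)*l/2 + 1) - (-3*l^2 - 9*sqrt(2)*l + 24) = 4*l^2 + 15*sqrt(2)*l/2 - 23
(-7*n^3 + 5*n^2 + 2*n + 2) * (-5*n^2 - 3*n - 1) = 35*n^5 - 4*n^4 - 18*n^3 - 21*n^2 - 8*n - 2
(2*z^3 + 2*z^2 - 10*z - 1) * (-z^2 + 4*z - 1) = -2*z^5 + 6*z^4 + 16*z^3 - 41*z^2 + 6*z + 1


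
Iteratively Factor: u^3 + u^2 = (u)*(u^2 + u) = u*(u + 1)*(u)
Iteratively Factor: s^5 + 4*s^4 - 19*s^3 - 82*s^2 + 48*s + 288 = (s + 3)*(s^4 + s^3 - 22*s^2 - 16*s + 96) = (s - 4)*(s + 3)*(s^3 + 5*s^2 - 2*s - 24) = (s - 4)*(s + 3)*(s + 4)*(s^2 + s - 6) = (s - 4)*(s - 2)*(s + 3)*(s + 4)*(s + 3)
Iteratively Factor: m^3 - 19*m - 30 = (m + 3)*(m^2 - 3*m - 10) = (m + 2)*(m + 3)*(m - 5)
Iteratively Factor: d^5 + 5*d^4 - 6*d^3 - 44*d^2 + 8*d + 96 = (d - 2)*(d^4 + 7*d^3 + 8*d^2 - 28*d - 48) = (d - 2)*(d + 2)*(d^3 + 5*d^2 - 2*d - 24) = (d - 2)*(d + 2)*(d + 4)*(d^2 + d - 6) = (d - 2)*(d + 2)*(d + 3)*(d + 4)*(d - 2)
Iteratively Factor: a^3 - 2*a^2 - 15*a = (a + 3)*(a^2 - 5*a) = (a - 5)*(a + 3)*(a)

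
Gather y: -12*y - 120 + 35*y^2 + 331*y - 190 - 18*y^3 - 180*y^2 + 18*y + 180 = -18*y^3 - 145*y^2 + 337*y - 130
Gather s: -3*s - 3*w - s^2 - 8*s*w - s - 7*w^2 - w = -s^2 + s*(-8*w - 4) - 7*w^2 - 4*w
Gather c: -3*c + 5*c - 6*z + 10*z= 2*c + 4*z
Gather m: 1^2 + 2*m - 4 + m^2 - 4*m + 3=m^2 - 2*m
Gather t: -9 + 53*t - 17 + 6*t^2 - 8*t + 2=6*t^2 + 45*t - 24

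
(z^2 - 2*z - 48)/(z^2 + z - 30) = (z - 8)/(z - 5)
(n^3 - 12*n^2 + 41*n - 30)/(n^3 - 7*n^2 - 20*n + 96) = (n^3 - 12*n^2 + 41*n - 30)/(n^3 - 7*n^2 - 20*n + 96)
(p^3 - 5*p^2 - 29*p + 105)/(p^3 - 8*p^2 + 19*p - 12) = (p^2 - 2*p - 35)/(p^2 - 5*p + 4)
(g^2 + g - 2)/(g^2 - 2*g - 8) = (g - 1)/(g - 4)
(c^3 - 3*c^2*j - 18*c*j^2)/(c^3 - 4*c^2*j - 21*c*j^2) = (c - 6*j)/(c - 7*j)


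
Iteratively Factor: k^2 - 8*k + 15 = (k - 5)*(k - 3)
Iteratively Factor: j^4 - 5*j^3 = (j)*(j^3 - 5*j^2) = j^2*(j^2 - 5*j) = j^2*(j - 5)*(j)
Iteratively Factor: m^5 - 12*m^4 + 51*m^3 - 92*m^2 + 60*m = (m)*(m^4 - 12*m^3 + 51*m^2 - 92*m + 60) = m*(m - 3)*(m^3 - 9*m^2 + 24*m - 20) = m*(m - 5)*(m - 3)*(m^2 - 4*m + 4) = m*(m - 5)*(m - 3)*(m - 2)*(m - 2)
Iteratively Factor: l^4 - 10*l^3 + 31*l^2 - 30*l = (l - 3)*(l^3 - 7*l^2 + 10*l) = (l - 5)*(l - 3)*(l^2 - 2*l) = (l - 5)*(l - 3)*(l - 2)*(l)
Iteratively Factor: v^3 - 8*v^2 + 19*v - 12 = (v - 4)*(v^2 - 4*v + 3) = (v - 4)*(v - 3)*(v - 1)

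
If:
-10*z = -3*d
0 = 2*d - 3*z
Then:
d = 0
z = 0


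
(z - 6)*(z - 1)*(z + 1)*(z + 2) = z^4 - 4*z^3 - 13*z^2 + 4*z + 12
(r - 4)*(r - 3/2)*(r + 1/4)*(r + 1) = r^4 - 17*r^3/4 - 5*r^2/8 + 49*r/8 + 3/2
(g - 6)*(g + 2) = g^2 - 4*g - 12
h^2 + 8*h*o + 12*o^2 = (h + 2*o)*(h + 6*o)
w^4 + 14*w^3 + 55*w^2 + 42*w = w*(w + 1)*(w + 6)*(w + 7)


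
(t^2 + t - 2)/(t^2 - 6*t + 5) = (t + 2)/(t - 5)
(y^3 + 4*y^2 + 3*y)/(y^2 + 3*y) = y + 1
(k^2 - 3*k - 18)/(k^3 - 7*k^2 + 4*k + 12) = (k + 3)/(k^2 - k - 2)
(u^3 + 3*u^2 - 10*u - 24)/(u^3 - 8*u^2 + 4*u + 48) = (u^2 + u - 12)/(u^2 - 10*u + 24)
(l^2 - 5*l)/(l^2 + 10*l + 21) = l*(l - 5)/(l^2 + 10*l + 21)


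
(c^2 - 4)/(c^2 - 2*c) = (c + 2)/c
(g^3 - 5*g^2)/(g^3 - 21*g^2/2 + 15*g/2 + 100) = 2*g^2/(2*g^2 - 11*g - 40)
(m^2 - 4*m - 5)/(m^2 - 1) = (m - 5)/(m - 1)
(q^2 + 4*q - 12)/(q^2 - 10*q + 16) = (q + 6)/(q - 8)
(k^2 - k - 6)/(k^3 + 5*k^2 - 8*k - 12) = (k^2 - k - 6)/(k^3 + 5*k^2 - 8*k - 12)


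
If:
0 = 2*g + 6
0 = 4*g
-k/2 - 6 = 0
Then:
No Solution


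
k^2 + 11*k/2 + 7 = (k + 2)*(k + 7/2)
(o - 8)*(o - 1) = o^2 - 9*o + 8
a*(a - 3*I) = a^2 - 3*I*a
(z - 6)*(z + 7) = z^2 + z - 42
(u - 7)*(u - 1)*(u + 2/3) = u^3 - 22*u^2/3 + 5*u/3 + 14/3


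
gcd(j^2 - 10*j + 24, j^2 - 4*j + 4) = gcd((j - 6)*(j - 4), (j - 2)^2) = 1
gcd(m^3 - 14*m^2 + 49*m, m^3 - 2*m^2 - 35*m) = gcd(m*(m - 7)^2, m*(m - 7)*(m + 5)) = m^2 - 7*m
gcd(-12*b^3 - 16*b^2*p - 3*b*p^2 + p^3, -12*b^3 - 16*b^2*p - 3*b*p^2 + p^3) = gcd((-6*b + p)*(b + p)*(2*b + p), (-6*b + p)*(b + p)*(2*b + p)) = -12*b^3 - 16*b^2*p - 3*b*p^2 + p^3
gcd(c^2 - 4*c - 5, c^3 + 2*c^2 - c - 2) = c + 1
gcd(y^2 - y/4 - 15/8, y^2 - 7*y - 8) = 1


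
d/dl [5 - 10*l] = -10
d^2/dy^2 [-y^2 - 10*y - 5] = -2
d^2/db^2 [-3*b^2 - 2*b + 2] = -6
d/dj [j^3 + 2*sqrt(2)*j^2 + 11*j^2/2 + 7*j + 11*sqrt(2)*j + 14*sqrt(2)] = 3*j^2 + 4*sqrt(2)*j + 11*j + 7 + 11*sqrt(2)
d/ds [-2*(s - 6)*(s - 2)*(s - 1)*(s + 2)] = -8*s^3 + 42*s^2 - 8*s - 56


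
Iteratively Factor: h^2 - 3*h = (h)*(h - 3)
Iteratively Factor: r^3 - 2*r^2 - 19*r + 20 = (r - 1)*(r^2 - r - 20) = (r - 1)*(r + 4)*(r - 5)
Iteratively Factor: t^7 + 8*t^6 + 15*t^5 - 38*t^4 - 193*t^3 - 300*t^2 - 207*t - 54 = (t + 2)*(t^6 + 6*t^5 + 3*t^4 - 44*t^3 - 105*t^2 - 90*t - 27) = (t + 1)*(t + 2)*(t^5 + 5*t^4 - 2*t^3 - 42*t^2 - 63*t - 27) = (t + 1)*(t + 2)*(t + 3)*(t^4 + 2*t^3 - 8*t^2 - 18*t - 9) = (t + 1)^2*(t + 2)*(t + 3)*(t^3 + t^2 - 9*t - 9) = (t - 3)*(t + 1)^2*(t + 2)*(t + 3)*(t^2 + 4*t + 3) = (t - 3)*(t + 1)^2*(t + 2)*(t + 3)^2*(t + 1)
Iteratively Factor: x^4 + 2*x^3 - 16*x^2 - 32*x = (x + 4)*(x^3 - 2*x^2 - 8*x) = (x + 2)*(x + 4)*(x^2 - 4*x) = (x - 4)*(x + 2)*(x + 4)*(x)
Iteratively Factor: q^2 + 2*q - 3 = (q + 3)*(q - 1)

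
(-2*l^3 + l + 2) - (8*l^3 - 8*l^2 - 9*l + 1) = -10*l^3 + 8*l^2 + 10*l + 1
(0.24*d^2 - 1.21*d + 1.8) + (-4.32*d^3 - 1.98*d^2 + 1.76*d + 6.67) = -4.32*d^3 - 1.74*d^2 + 0.55*d + 8.47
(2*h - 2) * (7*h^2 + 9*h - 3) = 14*h^3 + 4*h^2 - 24*h + 6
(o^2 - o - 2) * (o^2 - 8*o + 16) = o^4 - 9*o^3 + 22*o^2 - 32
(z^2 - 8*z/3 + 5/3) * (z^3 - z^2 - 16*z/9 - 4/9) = z^5 - 11*z^4/3 + 23*z^3/9 + 71*z^2/27 - 16*z/9 - 20/27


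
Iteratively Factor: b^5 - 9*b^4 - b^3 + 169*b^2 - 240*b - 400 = (b + 4)*(b^4 - 13*b^3 + 51*b^2 - 35*b - 100) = (b - 5)*(b + 4)*(b^3 - 8*b^2 + 11*b + 20) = (b - 5)^2*(b + 4)*(b^2 - 3*b - 4) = (b - 5)^2*(b - 4)*(b + 4)*(b + 1)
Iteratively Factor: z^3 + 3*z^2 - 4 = (z + 2)*(z^2 + z - 2) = (z - 1)*(z + 2)*(z + 2)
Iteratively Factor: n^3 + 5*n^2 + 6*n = (n + 2)*(n^2 + 3*n) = n*(n + 2)*(n + 3)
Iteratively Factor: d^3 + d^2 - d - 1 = (d + 1)*(d^2 - 1) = (d + 1)^2*(d - 1)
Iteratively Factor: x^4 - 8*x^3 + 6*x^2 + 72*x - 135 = (x + 3)*(x^3 - 11*x^2 + 39*x - 45) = (x - 3)*(x + 3)*(x^2 - 8*x + 15) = (x - 5)*(x - 3)*(x + 3)*(x - 3)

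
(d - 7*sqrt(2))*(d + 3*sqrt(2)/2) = d^2 - 11*sqrt(2)*d/2 - 21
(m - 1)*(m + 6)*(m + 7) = m^3 + 12*m^2 + 29*m - 42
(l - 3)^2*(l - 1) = l^3 - 7*l^2 + 15*l - 9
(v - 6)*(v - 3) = v^2 - 9*v + 18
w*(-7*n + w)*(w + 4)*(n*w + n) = -7*n^2*w^3 - 35*n^2*w^2 - 28*n^2*w + n*w^4 + 5*n*w^3 + 4*n*w^2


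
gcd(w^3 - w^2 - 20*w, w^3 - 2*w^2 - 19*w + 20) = w^2 - w - 20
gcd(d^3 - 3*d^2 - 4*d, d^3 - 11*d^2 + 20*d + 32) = d^2 - 3*d - 4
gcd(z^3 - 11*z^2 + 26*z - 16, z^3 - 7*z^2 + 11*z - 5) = z - 1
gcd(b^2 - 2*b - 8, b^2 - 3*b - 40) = 1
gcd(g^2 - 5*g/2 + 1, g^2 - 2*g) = g - 2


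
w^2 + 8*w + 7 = (w + 1)*(w + 7)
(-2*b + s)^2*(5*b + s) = 20*b^3 - 16*b^2*s + b*s^2 + s^3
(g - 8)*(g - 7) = g^2 - 15*g + 56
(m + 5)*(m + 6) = m^2 + 11*m + 30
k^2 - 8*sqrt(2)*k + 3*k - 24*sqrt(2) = (k + 3)*(k - 8*sqrt(2))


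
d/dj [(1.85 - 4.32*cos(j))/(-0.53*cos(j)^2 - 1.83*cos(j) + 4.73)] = (2.2896*cos(j)^2 - 1.961*cos(j) + 17.0481)*sin(j)/(0.2809*cos(j)^4 + 1.9398*cos(j)^3 - 1.6649*cos(j)^2 - 17.3118*cos(j) + 22.3729)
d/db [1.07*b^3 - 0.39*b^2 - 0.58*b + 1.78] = 3.21*b^2 - 0.78*b - 0.58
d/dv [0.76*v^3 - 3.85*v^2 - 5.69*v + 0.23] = 2.28*v^2 - 7.7*v - 5.69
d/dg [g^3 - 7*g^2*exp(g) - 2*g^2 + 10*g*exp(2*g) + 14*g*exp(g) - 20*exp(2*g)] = -7*g^2*exp(g) + 3*g^2 + 20*g*exp(2*g) - 4*g - 30*exp(2*g) + 14*exp(g)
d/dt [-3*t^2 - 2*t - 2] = -6*t - 2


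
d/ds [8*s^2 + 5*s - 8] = 16*s + 5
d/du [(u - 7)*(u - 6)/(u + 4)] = (u^2 + 8*u - 94)/(u^2 + 8*u + 16)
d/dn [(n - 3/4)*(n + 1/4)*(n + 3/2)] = 3*n^2 + 2*n - 15/16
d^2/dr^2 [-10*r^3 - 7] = -60*r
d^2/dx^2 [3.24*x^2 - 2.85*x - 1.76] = 6.48000000000000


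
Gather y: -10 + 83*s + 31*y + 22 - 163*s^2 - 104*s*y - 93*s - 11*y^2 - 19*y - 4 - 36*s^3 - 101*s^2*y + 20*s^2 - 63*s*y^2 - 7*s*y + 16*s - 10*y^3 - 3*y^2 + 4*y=-36*s^3 - 143*s^2 + 6*s - 10*y^3 + y^2*(-63*s - 14) + y*(-101*s^2 - 111*s + 16) + 8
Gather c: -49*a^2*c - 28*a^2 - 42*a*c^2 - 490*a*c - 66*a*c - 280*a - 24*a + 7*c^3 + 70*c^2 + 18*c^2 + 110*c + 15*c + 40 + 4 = -28*a^2 - 304*a + 7*c^3 + c^2*(88 - 42*a) + c*(-49*a^2 - 556*a + 125) + 44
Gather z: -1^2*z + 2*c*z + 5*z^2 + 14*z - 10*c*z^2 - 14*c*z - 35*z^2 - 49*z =z^2*(-10*c - 30) + z*(-12*c - 36)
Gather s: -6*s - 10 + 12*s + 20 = 6*s + 10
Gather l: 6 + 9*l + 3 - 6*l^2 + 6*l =-6*l^2 + 15*l + 9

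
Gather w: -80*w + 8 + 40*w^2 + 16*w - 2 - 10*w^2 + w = 30*w^2 - 63*w + 6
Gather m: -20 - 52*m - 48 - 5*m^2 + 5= -5*m^2 - 52*m - 63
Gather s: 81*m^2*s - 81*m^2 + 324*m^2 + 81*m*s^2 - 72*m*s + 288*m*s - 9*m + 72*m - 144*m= 243*m^2 + 81*m*s^2 - 81*m + s*(81*m^2 + 216*m)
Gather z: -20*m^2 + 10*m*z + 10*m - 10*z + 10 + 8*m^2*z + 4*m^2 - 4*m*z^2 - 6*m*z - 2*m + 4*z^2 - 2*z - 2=-16*m^2 + 8*m + z^2*(4 - 4*m) + z*(8*m^2 + 4*m - 12) + 8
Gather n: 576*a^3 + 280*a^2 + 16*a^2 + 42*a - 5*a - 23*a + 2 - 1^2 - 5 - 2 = 576*a^3 + 296*a^2 + 14*a - 6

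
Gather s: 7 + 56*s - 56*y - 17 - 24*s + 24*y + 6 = 32*s - 32*y - 4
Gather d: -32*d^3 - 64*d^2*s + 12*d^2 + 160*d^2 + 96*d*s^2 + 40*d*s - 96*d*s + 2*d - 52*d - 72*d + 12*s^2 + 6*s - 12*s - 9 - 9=-32*d^3 + d^2*(172 - 64*s) + d*(96*s^2 - 56*s - 122) + 12*s^2 - 6*s - 18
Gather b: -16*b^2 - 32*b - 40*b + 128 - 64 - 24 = -16*b^2 - 72*b + 40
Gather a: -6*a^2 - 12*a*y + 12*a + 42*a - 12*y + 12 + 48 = -6*a^2 + a*(54 - 12*y) - 12*y + 60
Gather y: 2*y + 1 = 2*y + 1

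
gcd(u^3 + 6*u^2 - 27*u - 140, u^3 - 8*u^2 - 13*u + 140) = u^2 - u - 20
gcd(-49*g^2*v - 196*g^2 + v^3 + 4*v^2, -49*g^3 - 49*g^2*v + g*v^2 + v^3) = -49*g^2 + v^2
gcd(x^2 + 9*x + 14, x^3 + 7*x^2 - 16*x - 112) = x + 7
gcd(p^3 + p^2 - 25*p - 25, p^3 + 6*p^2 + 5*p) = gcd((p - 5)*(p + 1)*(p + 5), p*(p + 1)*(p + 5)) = p^2 + 6*p + 5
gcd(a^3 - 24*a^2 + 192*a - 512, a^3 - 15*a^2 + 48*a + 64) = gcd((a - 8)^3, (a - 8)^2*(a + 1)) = a^2 - 16*a + 64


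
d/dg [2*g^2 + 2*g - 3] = 4*g + 2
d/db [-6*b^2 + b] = 1 - 12*b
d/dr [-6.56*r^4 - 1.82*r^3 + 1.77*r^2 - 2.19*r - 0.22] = -26.24*r^3 - 5.46*r^2 + 3.54*r - 2.19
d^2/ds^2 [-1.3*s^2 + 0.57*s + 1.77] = -2.60000000000000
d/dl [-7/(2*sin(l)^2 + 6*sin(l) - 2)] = 7*(2*sin(l) + 3)*cos(l)/(2*(3*sin(l) - cos(l)^2)^2)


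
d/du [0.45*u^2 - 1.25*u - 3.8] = 0.9*u - 1.25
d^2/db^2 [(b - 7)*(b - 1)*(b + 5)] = 6*b - 6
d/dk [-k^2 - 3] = -2*k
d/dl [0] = 0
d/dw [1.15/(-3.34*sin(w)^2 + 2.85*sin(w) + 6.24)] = (7.682*sin(w) - 3.2775)*cos(w)/(-3.34*sin(w)^2 + 2.85*sin(w) + 6.24)^2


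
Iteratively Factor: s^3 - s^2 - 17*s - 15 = (s + 3)*(s^2 - 4*s - 5) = (s - 5)*(s + 3)*(s + 1)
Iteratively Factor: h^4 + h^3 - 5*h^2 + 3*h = (h - 1)*(h^3 + 2*h^2 - 3*h) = (h - 1)^2*(h^2 + 3*h) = h*(h - 1)^2*(h + 3)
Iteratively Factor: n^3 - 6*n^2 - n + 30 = (n - 3)*(n^2 - 3*n - 10) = (n - 5)*(n - 3)*(n + 2)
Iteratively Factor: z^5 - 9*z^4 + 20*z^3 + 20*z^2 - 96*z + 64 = (z - 2)*(z^4 - 7*z^3 + 6*z^2 + 32*z - 32) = (z - 4)*(z - 2)*(z^3 - 3*z^2 - 6*z + 8) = (z - 4)^2*(z - 2)*(z^2 + z - 2) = (z - 4)^2*(z - 2)*(z - 1)*(z + 2)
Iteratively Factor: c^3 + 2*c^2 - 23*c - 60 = (c - 5)*(c^2 + 7*c + 12) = (c - 5)*(c + 4)*(c + 3)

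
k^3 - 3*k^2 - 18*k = k*(k - 6)*(k + 3)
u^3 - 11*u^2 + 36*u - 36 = (u - 6)*(u - 3)*(u - 2)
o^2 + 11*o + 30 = (o + 5)*(o + 6)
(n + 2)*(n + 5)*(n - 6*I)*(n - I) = n^4 + 7*n^3 - 7*I*n^3 + 4*n^2 - 49*I*n^2 - 42*n - 70*I*n - 60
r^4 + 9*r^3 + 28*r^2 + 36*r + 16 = (r + 1)*(r + 2)^2*(r + 4)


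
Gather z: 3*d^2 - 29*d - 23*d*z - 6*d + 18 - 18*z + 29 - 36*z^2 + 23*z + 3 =3*d^2 - 35*d - 36*z^2 + z*(5 - 23*d) + 50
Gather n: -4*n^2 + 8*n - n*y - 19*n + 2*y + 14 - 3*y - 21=-4*n^2 + n*(-y - 11) - y - 7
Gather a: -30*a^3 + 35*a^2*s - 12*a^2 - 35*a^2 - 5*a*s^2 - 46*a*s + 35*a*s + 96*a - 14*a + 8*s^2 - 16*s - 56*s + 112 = -30*a^3 + a^2*(35*s - 47) + a*(-5*s^2 - 11*s + 82) + 8*s^2 - 72*s + 112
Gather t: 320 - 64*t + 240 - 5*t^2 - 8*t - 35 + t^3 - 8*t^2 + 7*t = t^3 - 13*t^2 - 65*t + 525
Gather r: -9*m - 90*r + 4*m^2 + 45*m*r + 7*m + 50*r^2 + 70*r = 4*m^2 - 2*m + 50*r^2 + r*(45*m - 20)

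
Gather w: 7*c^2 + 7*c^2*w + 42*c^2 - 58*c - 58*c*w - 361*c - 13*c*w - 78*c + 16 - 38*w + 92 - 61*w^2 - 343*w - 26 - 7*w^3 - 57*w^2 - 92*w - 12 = 49*c^2 - 497*c - 7*w^3 - 118*w^2 + w*(7*c^2 - 71*c - 473) + 70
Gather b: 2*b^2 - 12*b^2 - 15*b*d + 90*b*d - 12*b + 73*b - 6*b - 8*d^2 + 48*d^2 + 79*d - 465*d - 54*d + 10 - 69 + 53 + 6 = -10*b^2 + b*(75*d + 55) + 40*d^2 - 440*d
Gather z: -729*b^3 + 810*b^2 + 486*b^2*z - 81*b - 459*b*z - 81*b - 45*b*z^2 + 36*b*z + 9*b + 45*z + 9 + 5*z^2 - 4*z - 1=-729*b^3 + 810*b^2 - 153*b + z^2*(5 - 45*b) + z*(486*b^2 - 423*b + 41) + 8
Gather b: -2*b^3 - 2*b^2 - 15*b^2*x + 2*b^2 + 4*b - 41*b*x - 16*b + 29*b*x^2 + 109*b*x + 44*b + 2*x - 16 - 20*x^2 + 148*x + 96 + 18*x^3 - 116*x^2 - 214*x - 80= -2*b^3 - 15*b^2*x + b*(29*x^2 + 68*x + 32) + 18*x^3 - 136*x^2 - 64*x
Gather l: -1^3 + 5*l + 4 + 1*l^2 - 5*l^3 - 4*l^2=-5*l^3 - 3*l^2 + 5*l + 3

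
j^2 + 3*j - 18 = (j - 3)*(j + 6)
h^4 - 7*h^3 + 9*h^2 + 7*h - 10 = (h - 5)*(h - 2)*(h - 1)*(h + 1)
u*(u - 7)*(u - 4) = u^3 - 11*u^2 + 28*u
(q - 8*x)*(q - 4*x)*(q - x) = q^3 - 13*q^2*x + 44*q*x^2 - 32*x^3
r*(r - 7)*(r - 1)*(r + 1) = r^4 - 7*r^3 - r^2 + 7*r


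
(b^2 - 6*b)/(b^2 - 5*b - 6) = b/(b + 1)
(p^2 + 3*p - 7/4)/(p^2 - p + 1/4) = (2*p + 7)/(2*p - 1)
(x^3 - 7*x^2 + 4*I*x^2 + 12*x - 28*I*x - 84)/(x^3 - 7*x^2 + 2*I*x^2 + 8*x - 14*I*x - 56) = (x + 6*I)/(x + 4*I)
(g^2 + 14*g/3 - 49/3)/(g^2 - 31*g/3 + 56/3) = (g + 7)/(g - 8)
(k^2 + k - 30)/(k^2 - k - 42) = (k - 5)/(k - 7)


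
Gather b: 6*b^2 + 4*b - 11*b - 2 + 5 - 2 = 6*b^2 - 7*b + 1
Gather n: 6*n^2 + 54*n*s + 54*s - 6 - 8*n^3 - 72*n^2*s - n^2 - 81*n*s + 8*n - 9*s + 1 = -8*n^3 + n^2*(5 - 72*s) + n*(8 - 27*s) + 45*s - 5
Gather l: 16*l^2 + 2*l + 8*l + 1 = 16*l^2 + 10*l + 1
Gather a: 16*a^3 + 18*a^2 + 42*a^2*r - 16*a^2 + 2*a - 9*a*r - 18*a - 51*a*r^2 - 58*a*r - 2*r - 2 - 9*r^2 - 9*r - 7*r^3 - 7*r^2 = 16*a^3 + a^2*(42*r + 2) + a*(-51*r^2 - 67*r - 16) - 7*r^3 - 16*r^2 - 11*r - 2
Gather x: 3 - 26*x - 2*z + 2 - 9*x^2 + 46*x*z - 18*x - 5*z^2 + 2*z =-9*x^2 + x*(46*z - 44) - 5*z^2 + 5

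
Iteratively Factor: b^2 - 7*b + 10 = (b - 5)*(b - 2)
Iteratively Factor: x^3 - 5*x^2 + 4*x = (x - 4)*(x^2 - x) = (x - 4)*(x - 1)*(x)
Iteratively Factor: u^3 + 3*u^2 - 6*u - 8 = (u + 4)*(u^2 - u - 2) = (u + 1)*(u + 4)*(u - 2)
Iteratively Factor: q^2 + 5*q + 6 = (q + 2)*(q + 3)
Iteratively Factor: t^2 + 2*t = (t)*(t + 2)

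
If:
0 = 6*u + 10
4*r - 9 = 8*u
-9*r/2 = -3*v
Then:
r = -13/12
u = -5/3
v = -13/8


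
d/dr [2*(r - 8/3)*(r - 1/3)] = 4*r - 6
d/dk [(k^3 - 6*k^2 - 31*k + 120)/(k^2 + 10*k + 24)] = (k^4 + 20*k^3 + 43*k^2 - 528*k - 1944)/(k^4 + 20*k^3 + 148*k^2 + 480*k + 576)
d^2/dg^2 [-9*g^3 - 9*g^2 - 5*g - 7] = -54*g - 18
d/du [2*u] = 2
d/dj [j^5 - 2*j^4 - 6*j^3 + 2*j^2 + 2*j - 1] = 5*j^4 - 8*j^3 - 18*j^2 + 4*j + 2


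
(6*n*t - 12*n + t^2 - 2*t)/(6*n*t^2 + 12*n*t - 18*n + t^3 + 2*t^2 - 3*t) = (t - 2)/(t^2 + 2*t - 3)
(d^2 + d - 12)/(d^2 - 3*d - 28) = (d - 3)/(d - 7)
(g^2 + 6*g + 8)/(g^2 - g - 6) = (g + 4)/(g - 3)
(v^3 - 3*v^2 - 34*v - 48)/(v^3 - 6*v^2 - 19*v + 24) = (v + 2)/(v - 1)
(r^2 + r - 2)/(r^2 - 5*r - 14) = (r - 1)/(r - 7)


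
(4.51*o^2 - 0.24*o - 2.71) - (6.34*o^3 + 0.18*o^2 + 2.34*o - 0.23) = -6.34*o^3 + 4.33*o^2 - 2.58*o - 2.48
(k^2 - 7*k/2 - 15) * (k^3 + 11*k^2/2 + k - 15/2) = k^5 + 2*k^4 - 133*k^3/4 - 187*k^2/2 + 45*k/4 + 225/2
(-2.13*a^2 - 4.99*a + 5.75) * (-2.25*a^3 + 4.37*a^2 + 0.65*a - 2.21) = 4.7925*a^5 + 1.9194*a^4 - 36.1283*a^3 + 26.5913*a^2 + 14.7654*a - 12.7075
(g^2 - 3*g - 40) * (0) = 0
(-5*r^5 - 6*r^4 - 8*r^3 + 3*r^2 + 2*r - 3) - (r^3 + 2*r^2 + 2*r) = -5*r^5 - 6*r^4 - 9*r^3 + r^2 - 3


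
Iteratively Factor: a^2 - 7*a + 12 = (a - 4)*(a - 3)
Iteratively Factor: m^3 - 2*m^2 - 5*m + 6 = (m + 2)*(m^2 - 4*m + 3) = (m - 3)*(m + 2)*(m - 1)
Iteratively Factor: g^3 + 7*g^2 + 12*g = (g + 3)*(g^2 + 4*g) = g*(g + 3)*(g + 4)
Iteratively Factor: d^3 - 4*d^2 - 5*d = (d + 1)*(d^2 - 5*d) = d*(d + 1)*(d - 5)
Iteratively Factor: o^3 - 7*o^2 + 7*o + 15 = (o + 1)*(o^2 - 8*o + 15) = (o - 3)*(o + 1)*(o - 5)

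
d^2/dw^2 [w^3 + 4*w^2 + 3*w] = 6*w + 8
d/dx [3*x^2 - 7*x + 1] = 6*x - 7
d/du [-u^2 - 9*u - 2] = -2*u - 9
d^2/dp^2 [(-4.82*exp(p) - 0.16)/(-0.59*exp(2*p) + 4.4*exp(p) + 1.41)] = (1.677842*exp(4*p) + 12.735504*exp(3*p) + 22.812468*exp(2*p) - 26.273264*exp(p) + 8.590002)*exp(p)/(0.205379*exp(6*p) - 4.59492*exp(5*p) + 32.794737*exp(4*p) - 63.22184*exp(3*p) - 78.373863*exp(2*p) - 26.24292*exp(p) - 2.803221)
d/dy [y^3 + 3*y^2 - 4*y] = 3*y^2 + 6*y - 4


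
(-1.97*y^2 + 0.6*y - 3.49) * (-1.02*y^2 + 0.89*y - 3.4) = 2.0094*y^4 - 2.3653*y^3 + 10.7918*y^2 - 5.1461*y + 11.866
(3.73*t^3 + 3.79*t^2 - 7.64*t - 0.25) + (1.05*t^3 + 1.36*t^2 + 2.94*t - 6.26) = 4.78*t^3 + 5.15*t^2 - 4.7*t - 6.51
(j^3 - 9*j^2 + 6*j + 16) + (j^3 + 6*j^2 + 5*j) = 2*j^3 - 3*j^2 + 11*j + 16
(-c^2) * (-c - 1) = c^3 + c^2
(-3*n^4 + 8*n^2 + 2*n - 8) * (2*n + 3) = -6*n^5 - 9*n^4 + 16*n^3 + 28*n^2 - 10*n - 24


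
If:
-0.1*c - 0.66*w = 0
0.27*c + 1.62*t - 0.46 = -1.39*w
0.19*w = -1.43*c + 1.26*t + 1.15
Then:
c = 1.04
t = 0.25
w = -0.16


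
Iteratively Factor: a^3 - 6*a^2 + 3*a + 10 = (a - 5)*(a^2 - a - 2) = (a - 5)*(a - 2)*(a + 1)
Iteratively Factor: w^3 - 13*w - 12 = (w + 1)*(w^2 - w - 12) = (w + 1)*(w + 3)*(w - 4)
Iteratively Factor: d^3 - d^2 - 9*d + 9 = (d - 3)*(d^2 + 2*d - 3) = (d - 3)*(d - 1)*(d + 3)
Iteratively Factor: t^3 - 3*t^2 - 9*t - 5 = (t + 1)*(t^2 - 4*t - 5) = (t + 1)^2*(t - 5)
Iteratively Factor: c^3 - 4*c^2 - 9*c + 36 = (c + 3)*(c^2 - 7*c + 12) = (c - 3)*(c + 3)*(c - 4)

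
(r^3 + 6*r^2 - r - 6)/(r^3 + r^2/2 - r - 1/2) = 2*(r + 6)/(2*r + 1)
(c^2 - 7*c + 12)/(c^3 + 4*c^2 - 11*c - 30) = (c - 4)/(c^2 + 7*c + 10)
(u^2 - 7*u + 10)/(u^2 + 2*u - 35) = (u - 2)/(u + 7)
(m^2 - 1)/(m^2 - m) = (m + 1)/m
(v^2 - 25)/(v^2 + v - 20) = (v - 5)/(v - 4)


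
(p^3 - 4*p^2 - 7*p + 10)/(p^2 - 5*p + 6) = (p^3 - 4*p^2 - 7*p + 10)/(p^2 - 5*p + 6)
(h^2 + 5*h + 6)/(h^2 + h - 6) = (h + 2)/(h - 2)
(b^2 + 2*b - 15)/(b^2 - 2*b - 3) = (b + 5)/(b + 1)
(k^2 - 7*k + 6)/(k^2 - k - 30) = (k - 1)/(k + 5)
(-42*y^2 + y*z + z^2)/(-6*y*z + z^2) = (7*y + z)/z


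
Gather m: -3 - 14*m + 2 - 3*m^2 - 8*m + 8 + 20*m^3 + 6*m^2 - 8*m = 20*m^3 + 3*m^2 - 30*m + 7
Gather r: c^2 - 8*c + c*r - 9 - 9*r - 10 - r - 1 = c^2 - 8*c + r*(c - 10) - 20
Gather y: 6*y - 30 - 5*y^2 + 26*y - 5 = -5*y^2 + 32*y - 35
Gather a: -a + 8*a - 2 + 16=7*a + 14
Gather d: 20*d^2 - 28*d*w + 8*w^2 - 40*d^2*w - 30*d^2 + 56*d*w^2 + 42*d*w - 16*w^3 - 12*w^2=d^2*(-40*w - 10) + d*(56*w^2 + 14*w) - 16*w^3 - 4*w^2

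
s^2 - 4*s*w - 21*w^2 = (s - 7*w)*(s + 3*w)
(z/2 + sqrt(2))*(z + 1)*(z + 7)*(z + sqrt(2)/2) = z^4/2 + 5*sqrt(2)*z^3/4 + 4*z^3 + 9*z^2/2 + 10*sqrt(2)*z^2 + 8*z + 35*sqrt(2)*z/4 + 7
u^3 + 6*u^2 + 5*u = u*(u + 1)*(u + 5)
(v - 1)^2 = v^2 - 2*v + 1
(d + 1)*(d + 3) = d^2 + 4*d + 3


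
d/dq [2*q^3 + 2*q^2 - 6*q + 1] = 6*q^2 + 4*q - 6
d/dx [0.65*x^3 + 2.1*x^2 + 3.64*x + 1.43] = 1.95*x^2 + 4.2*x + 3.64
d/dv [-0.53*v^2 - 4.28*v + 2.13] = -1.06*v - 4.28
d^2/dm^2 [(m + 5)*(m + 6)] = 2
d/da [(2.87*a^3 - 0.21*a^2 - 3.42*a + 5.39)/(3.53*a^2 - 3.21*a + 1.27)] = (10.1311*a^4 - 18.4254*a^3 + 23.6814*a^2 - 38.5868*a + 12.9585)/(12.4609*a^4 - 22.6626*a^3 + 19.2703*a^2 - 8.1534*a + 1.6129)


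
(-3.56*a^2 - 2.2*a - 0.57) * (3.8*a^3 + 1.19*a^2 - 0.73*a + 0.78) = -13.528*a^5 - 12.5964*a^4 - 2.1852*a^3 - 1.8491*a^2 - 1.2999*a - 0.4446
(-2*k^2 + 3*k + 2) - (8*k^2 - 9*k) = -10*k^2 + 12*k + 2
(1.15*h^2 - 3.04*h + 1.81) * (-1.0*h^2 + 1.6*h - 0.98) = -1.15*h^4 + 4.88*h^3 - 7.801*h^2 + 5.8752*h - 1.7738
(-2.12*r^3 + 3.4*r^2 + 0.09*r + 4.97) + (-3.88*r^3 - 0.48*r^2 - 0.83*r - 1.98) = -6.0*r^3 + 2.92*r^2 - 0.74*r + 2.99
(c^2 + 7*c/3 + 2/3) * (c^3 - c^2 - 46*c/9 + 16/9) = c^5 + 4*c^4/3 - 61*c^3/9 - 292*c^2/27 + 20*c/27 + 32/27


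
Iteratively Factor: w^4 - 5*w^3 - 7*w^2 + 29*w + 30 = (w - 5)*(w^3 - 7*w - 6) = (w - 5)*(w - 3)*(w^2 + 3*w + 2) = (w - 5)*(w - 3)*(w + 1)*(w + 2)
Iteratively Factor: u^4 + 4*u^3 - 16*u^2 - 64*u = (u + 4)*(u^3 - 16*u) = (u - 4)*(u + 4)*(u^2 + 4*u) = u*(u - 4)*(u + 4)*(u + 4)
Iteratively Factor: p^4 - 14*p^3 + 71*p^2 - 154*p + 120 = (p - 2)*(p^3 - 12*p^2 + 47*p - 60) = (p - 5)*(p - 2)*(p^2 - 7*p + 12) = (p - 5)*(p - 4)*(p - 2)*(p - 3)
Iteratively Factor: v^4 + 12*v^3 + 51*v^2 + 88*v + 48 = (v + 4)*(v^3 + 8*v^2 + 19*v + 12) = (v + 4)^2*(v^2 + 4*v + 3) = (v + 1)*(v + 4)^2*(v + 3)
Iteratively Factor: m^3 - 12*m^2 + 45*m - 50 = (m - 2)*(m^2 - 10*m + 25) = (m - 5)*(m - 2)*(m - 5)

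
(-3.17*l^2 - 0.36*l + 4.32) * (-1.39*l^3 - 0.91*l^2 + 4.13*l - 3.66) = 4.4063*l^5 + 3.3851*l^4 - 18.7693*l^3 + 6.1842*l^2 + 19.1592*l - 15.8112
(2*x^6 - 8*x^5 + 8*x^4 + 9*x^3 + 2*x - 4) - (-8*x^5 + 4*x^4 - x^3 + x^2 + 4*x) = 2*x^6 + 4*x^4 + 10*x^3 - x^2 - 2*x - 4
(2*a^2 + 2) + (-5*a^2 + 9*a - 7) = -3*a^2 + 9*a - 5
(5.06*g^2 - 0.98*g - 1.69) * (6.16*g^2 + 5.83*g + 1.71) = 31.1696*g^4 + 23.463*g^3 - 7.4712*g^2 - 11.5285*g - 2.8899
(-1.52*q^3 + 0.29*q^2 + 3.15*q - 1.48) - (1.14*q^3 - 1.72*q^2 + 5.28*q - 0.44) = -2.66*q^3 + 2.01*q^2 - 2.13*q - 1.04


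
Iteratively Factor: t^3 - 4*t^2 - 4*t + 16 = (t - 4)*(t^2 - 4) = (t - 4)*(t - 2)*(t + 2)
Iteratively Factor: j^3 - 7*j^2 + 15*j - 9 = (j - 3)*(j^2 - 4*j + 3) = (j - 3)*(j - 1)*(j - 3)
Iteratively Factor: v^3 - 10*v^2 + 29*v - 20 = (v - 5)*(v^2 - 5*v + 4) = (v - 5)*(v - 1)*(v - 4)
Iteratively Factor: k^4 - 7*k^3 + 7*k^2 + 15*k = (k + 1)*(k^3 - 8*k^2 + 15*k) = (k - 3)*(k + 1)*(k^2 - 5*k) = (k - 5)*(k - 3)*(k + 1)*(k)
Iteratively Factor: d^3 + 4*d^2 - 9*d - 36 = (d - 3)*(d^2 + 7*d + 12) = (d - 3)*(d + 4)*(d + 3)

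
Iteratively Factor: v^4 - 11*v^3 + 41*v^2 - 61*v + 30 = (v - 3)*(v^3 - 8*v^2 + 17*v - 10) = (v - 3)*(v - 1)*(v^2 - 7*v + 10) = (v - 5)*(v - 3)*(v - 1)*(v - 2)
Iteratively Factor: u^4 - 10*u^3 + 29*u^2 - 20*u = (u - 4)*(u^3 - 6*u^2 + 5*u) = (u - 5)*(u - 4)*(u^2 - u) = u*(u - 5)*(u - 4)*(u - 1)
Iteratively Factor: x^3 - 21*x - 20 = (x + 4)*(x^2 - 4*x - 5) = (x - 5)*(x + 4)*(x + 1)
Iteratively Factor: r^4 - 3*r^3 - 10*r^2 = (r)*(r^3 - 3*r^2 - 10*r) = r*(r - 5)*(r^2 + 2*r) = r*(r - 5)*(r + 2)*(r)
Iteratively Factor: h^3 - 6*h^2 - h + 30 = (h + 2)*(h^2 - 8*h + 15) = (h - 3)*(h + 2)*(h - 5)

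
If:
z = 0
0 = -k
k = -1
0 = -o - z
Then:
No Solution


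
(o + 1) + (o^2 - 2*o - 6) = o^2 - o - 5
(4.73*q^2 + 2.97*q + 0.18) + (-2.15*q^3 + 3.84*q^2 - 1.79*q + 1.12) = -2.15*q^3 + 8.57*q^2 + 1.18*q + 1.3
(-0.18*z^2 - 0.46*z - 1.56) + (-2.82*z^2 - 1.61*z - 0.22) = -3.0*z^2 - 2.07*z - 1.78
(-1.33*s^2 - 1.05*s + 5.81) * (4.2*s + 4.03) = -5.586*s^3 - 9.7699*s^2 + 20.1705*s + 23.4143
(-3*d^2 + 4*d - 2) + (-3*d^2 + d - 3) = -6*d^2 + 5*d - 5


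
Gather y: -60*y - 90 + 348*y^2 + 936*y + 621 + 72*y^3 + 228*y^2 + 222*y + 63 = 72*y^3 + 576*y^2 + 1098*y + 594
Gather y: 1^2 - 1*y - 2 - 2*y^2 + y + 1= -2*y^2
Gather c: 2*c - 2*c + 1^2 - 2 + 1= 0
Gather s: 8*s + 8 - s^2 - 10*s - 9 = -s^2 - 2*s - 1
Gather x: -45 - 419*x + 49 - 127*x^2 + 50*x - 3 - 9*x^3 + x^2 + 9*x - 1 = -9*x^3 - 126*x^2 - 360*x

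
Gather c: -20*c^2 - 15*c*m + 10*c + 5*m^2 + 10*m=-20*c^2 + c*(10 - 15*m) + 5*m^2 + 10*m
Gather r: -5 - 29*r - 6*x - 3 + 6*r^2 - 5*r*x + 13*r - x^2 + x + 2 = 6*r^2 + r*(-5*x - 16) - x^2 - 5*x - 6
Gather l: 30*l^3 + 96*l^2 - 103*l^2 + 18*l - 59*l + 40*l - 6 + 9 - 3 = 30*l^3 - 7*l^2 - l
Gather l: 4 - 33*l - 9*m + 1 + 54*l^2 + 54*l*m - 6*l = 54*l^2 + l*(54*m - 39) - 9*m + 5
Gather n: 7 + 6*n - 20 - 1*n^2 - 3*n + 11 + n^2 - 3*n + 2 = 0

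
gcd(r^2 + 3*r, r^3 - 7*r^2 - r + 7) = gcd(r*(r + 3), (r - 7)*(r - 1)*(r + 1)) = 1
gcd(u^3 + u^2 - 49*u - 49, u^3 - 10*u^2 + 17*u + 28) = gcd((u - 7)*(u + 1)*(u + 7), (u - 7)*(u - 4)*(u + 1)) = u^2 - 6*u - 7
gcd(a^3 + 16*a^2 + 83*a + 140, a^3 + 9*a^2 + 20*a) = a^2 + 9*a + 20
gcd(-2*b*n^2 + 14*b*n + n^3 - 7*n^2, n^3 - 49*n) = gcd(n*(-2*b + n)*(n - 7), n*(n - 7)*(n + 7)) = n^2 - 7*n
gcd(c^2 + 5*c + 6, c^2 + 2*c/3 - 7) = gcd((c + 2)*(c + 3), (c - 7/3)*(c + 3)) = c + 3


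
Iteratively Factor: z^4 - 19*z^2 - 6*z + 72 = (z + 3)*(z^3 - 3*z^2 - 10*z + 24) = (z + 3)^2*(z^2 - 6*z + 8) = (z - 2)*(z + 3)^2*(z - 4)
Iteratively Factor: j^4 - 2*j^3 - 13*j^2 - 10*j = (j)*(j^3 - 2*j^2 - 13*j - 10) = j*(j - 5)*(j^2 + 3*j + 2) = j*(j - 5)*(j + 1)*(j + 2)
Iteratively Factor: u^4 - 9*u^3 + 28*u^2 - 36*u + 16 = (u - 4)*(u^3 - 5*u^2 + 8*u - 4) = (u - 4)*(u - 2)*(u^2 - 3*u + 2) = (u - 4)*(u - 2)*(u - 1)*(u - 2)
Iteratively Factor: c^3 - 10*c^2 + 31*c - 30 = (c - 5)*(c^2 - 5*c + 6) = (c - 5)*(c - 3)*(c - 2)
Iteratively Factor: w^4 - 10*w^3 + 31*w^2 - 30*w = (w - 3)*(w^3 - 7*w^2 + 10*w) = (w - 5)*(w - 3)*(w^2 - 2*w) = w*(w - 5)*(w - 3)*(w - 2)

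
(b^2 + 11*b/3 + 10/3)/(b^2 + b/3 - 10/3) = (3*b + 5)/(3*b - 5)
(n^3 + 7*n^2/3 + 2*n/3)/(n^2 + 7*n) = (3*n^2 + 7*n + 2)/(3*(n + 7))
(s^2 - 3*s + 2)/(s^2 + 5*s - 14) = (s - 1)/(s + 7)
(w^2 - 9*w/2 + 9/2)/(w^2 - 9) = (w - 3/2)/(w + 3)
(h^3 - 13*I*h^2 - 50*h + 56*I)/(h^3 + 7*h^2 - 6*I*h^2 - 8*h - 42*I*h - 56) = (h - 7*I)/(h + 7)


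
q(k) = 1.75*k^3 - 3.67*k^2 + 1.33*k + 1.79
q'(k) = 5.25*k^2 - 7.34*k + 1.33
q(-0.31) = 0.97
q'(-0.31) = 4.11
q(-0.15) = 1.50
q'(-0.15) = 2.55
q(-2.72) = -64.20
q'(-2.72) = 60.14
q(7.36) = 510.48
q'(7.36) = 231.70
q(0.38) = 1.86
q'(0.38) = -0.70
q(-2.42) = -47.72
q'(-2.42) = 49.84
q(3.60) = 40.66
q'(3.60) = 42.95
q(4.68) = 107.01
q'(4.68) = 81.97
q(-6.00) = -516.31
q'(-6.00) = 234.37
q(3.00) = 20.00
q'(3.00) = 26.56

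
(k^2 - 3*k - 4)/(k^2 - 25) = (k^2 - 3*k - 4)/(k^2 - 25)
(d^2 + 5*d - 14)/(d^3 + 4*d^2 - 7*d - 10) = (d + 7)/(d^2 + 6*d + 5)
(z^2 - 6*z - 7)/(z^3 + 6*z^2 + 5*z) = (z - 7)/(z*(z + 5))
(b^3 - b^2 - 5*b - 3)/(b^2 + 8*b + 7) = (b^2 - 2*b - 3)/(b + 7)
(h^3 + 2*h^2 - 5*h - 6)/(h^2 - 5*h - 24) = (h^2 - h - 2)/(h - 8)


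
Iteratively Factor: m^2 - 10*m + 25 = (m - 5)*(m - 5)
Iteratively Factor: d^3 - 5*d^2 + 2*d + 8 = (d - 2)*(d^2 - 3*d - 4) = (d - 4)*(d - 2)*(d + 1)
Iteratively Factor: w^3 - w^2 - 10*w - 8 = (w + 1)*(w^2 - 2*w - 8) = (w - 4)*(w + 1)*(w + 2)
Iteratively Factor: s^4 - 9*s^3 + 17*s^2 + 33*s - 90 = (s + 2)*(s^3 - 11*s^2 + 39*s - 45) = (s - 3)*(s + 2)*(s^2 - 8*s + 15) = (s - 5)*(s - 3)*(s + 2)*(s - 3)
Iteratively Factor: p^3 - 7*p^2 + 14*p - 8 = (p - 1)*(p^2 - 6*p + 8) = (p - 4)*(p - 1)*(p - 2)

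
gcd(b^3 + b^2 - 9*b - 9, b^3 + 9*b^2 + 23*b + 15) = b^2 + 4*b + 3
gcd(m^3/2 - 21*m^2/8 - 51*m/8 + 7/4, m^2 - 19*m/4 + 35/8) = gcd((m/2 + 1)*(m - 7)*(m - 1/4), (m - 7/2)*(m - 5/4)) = 1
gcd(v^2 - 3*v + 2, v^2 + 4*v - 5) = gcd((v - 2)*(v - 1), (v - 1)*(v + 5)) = v - 1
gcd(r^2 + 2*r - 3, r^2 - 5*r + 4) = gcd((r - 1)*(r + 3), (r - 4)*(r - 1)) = r - 1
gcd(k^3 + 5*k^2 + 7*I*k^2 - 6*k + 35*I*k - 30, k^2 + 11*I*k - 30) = k + 6*I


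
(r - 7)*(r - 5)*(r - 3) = r^3 - 15*r^2 + 71*r - 105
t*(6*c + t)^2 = 36*c^2*t + 12*c*t^2 + t^3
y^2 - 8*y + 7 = (y - 7)*(y - 1)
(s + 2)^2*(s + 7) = s^3 + 11*s^2 + 32*s + 28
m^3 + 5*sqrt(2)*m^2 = m^2*(m + 5*sqrt(2))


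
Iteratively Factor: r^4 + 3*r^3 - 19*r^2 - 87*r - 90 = (r - 5)*(r^3 + 8*r^2 + 21*r + 18) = (r - 5)*(r + 3)*(r^2 + 5*r + 6) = (r - 5)*(r + 3)^2*(r + 2)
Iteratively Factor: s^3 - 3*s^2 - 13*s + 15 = (s + 3)*(s^2 - 6*s + 5) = (s - 1)*(s + 3)*(s - 5)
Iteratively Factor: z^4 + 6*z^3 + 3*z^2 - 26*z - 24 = (z - 2)*(z^3 + 8*z^2 + 19*z + 12) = (z - 2)*(z + 3)*(z^2 + 5*z + 4) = (z - 2)*(z + 1)*(z + 3)*(z + 4)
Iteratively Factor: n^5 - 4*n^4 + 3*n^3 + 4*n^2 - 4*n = (n - 2)*(n^4 - 2*n^3 - n^2 + 2*n) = (n - 2)*(n + 1)*(n^3 - 3*n^2 + 2*n) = (n - 2)*(n - 1)*(n + 1)*(n^2 - 2*n) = n*(n - 2)*(n - 1)*(n + 1)*(n - 2)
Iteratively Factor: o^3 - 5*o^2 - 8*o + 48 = (o - 4)*(o^2 - o - 12) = (o - 4)*(o + 3)*(o - 4)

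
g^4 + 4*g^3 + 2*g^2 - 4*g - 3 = (g - 1)*(g + 1)^2*(g + 3)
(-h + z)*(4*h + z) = -4*h^2 + 3*h*z + z^2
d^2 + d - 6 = (d - 2)*(d + 3)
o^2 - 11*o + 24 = (o - 8)*(o - 3)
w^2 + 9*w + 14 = (w + 2)*(w + 7)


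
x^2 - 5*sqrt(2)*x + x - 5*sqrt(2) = (x + 1)*(x - 5*sqrt(2))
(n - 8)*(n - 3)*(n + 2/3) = n^3 - 31*n^2/3 + 50*n/3 + 16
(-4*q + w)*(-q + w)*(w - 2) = 4*q^2*w - 8*q^2 - 5*q*w^2 + 10*q*w + w^3 - 2*w^2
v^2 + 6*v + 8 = (v + 2)*(v + 4)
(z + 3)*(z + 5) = z^2 + 8*z + 15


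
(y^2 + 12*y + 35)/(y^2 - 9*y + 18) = (y^2 + 12*y + 35)/(y^2 - 9*y + 18)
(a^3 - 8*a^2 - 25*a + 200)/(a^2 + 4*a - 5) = (a^2 - 13*a + 40)/(a - 1)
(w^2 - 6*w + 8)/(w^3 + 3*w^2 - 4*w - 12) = (w - 4)/(w^2 + 5*w + 6)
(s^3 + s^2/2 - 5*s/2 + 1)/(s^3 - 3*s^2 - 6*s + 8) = (s - 1/2)/(s - 4)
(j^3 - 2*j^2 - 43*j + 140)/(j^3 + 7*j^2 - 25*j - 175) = (j - 4)/(j + 5)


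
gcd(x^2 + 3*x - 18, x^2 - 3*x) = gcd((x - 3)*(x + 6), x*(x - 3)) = x - 3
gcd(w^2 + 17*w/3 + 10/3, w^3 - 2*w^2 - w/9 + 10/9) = w + 2/3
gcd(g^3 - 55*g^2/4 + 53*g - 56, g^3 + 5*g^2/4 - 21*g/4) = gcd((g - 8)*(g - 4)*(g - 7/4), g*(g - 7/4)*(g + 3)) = g - 7/4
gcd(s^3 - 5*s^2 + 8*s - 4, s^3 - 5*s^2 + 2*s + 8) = s - 2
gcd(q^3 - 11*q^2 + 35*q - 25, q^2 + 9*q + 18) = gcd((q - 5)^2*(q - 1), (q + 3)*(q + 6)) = 1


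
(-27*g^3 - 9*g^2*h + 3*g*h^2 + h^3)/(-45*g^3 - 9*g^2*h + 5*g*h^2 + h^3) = (3*g + h)/(5*g + h)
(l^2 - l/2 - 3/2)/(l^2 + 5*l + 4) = (l - 3/2)/(l + 4)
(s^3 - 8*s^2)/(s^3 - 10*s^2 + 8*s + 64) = s^2/(s^2 - 2*s - 8)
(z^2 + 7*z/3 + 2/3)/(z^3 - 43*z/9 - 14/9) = 3/(3*z - 7)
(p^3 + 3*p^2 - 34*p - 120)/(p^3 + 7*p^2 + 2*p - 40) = (p - 6)/(p - 2)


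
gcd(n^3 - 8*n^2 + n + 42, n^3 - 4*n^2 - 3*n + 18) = n^2 - n - 6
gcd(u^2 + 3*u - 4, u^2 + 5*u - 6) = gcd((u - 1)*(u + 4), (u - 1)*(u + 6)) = u - 1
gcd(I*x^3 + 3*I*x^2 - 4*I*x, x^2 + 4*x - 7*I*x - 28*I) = x + 4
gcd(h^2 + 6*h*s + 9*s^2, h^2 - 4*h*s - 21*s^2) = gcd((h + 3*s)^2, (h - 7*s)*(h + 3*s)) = h + 3*s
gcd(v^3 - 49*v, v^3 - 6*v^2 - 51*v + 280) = v + 7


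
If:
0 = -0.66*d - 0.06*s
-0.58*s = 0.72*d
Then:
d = 0.00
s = 0.00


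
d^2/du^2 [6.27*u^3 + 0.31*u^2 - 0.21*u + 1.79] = 37.62*u + 0.62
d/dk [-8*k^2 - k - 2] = -16*k - 1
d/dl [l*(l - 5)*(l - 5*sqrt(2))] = 3*l^2 - 10*sqrt(2)*l - 10*l + 25*sqrt(2)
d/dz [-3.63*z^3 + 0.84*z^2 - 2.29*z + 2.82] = -10.89*z^2 + 1.68*z - 2.29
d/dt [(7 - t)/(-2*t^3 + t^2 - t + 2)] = (2*t^3 - t^2 + t - (t - 7)*(6*t^2 - 2*t + 1) - 2)/(2*t^3 - t^2 + t - 2)^2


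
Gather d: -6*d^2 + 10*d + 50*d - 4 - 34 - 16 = -6*d^2 + 60*d - 54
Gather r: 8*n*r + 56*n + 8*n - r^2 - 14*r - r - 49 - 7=64*n - r^2 + r*(8*n - 15) - 56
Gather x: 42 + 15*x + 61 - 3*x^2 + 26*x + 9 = -3*x^2 + 41*x + 112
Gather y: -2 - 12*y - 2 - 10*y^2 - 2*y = -10*y^2 - 14*y - 4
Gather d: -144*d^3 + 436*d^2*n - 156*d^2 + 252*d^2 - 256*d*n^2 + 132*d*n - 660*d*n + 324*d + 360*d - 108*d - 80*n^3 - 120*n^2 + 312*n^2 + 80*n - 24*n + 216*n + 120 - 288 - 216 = -144*d^3 + d^2*(436*n + 96) + d*(-256*n^2 - 528*n + 576) - 80*n^3 + 192*n^2 + 272*n - 384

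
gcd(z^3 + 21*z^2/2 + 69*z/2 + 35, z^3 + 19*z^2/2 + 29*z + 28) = z^2 + 11*z/2 + 7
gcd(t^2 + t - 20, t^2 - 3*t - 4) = t - 4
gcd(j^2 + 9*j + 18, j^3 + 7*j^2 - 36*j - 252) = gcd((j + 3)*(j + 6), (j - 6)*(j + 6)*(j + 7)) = j + 6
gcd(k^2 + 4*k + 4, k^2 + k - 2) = k + 2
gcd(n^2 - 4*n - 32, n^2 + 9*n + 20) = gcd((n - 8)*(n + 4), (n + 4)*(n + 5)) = n + 4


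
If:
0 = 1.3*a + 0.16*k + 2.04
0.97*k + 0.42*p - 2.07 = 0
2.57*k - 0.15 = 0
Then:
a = -1.58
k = 0.06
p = 4.79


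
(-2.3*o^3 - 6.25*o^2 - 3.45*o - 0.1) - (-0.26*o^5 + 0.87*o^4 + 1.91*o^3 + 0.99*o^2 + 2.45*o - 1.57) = 0.26*o^5 - 0.87*o^4 - 4.21*o^3 - 7.24*o^2 - 5.9*o + 1.47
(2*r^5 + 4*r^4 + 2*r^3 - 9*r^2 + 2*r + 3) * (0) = 0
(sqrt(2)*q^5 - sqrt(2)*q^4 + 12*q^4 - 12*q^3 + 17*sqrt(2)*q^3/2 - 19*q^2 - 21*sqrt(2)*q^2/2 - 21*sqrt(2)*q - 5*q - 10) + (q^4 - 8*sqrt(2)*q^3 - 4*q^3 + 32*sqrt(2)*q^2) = sqrt(2)*q^5 - sqrt(2)*q^4 + 13*q^4 - 16*q^3 + sqrt(2)*q^3/2 - 19*q^2 + 43*sqrt(2)*q^2/2 - 21*sqrt(2)*q - 5*q - 10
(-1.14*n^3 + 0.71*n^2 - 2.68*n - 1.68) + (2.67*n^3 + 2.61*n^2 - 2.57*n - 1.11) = 1.53*n^3 + 3.32*n^2 - 5.25*n - 2.79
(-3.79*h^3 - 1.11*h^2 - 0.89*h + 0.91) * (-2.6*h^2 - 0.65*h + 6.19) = 9.854*h^5 + 5.3495*h^4 - 20.4246*h^3 - 8.6584*h^2 - 6.1006*h + 5.6329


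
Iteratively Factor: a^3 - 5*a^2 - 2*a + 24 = (a - 4)*(a^2 - a - 6) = (a - 4)*(a + 2)*(a - 3)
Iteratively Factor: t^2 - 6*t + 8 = (t - 2)*(t - 4)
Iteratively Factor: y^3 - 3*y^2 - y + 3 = (y - 3)*(y^2 - 1) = (y - 3)*(y + 1)*(y - 1)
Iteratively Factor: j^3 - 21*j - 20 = (j + 4)*(j^2 - 4*j - 5) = (j - 5)*(j + 4)*(j + 1)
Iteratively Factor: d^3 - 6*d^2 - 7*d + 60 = (d - 5)*(d^2 - d - 12) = (d - 5)*(d - 4)*(d + 3)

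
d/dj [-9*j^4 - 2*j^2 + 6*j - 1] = -36*j^3 - 4*j + 6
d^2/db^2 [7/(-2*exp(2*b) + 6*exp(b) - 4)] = 7*(-2*(2*exp(b) - 3)^2*exp(b) + (4*exp(b) - 3)*(exp(2*b) - 3*exp(b) + 2))*exp(b)/(2*(exp(2*b) - 3*exp(b) + 2)^3)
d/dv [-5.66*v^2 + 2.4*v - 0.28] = 2.4 - 11.32*v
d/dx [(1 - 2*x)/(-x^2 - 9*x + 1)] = (-2*x^2 + 2*x + 7)/(x^4 + 18*x^3 + 79*x^2 - 18*x + 1)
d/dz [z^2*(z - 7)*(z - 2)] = z*(4*z^2 - 27*z + 28)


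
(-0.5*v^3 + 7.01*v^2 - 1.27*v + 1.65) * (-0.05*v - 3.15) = 0.025*v^4 + 1.2245*v^3 - 22.018*v^2 + 3.918*v - 5.1975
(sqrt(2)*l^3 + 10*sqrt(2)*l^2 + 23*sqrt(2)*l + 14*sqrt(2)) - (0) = sqrt(2)*l^3 + 10*sqrt(2)*l^2 + 23*sqrt(2)*l + 14*sqrt(2)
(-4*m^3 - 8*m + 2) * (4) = -16*m^3 - 32*m + 8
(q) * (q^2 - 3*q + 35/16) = q^3 - 3*q^2 + 35*q/16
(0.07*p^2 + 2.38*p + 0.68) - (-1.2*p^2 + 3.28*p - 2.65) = 1.27*p^2 - 0.9*p + 3.33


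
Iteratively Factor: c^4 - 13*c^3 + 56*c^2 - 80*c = (c - 4)*(c^3 - 9*c^2 + 20*c) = c*(c - 4)*(c^2 - 9*c + 20) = c*(c - 4)^2*(c - 5)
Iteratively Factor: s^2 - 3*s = (s - 3)*(s)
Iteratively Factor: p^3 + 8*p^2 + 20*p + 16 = (p + 2)*(p^2 + 6*p + 8) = (p + 2)*(p + 4)*(p + 2)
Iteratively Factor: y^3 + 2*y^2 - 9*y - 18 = (y - 3)*(y^2 + 5*y + 6) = (y - 3)*(y + 3)*(y + 2)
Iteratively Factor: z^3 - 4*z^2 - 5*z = (z)*(z^2 - 4*z - 5) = z*(z - 5)*(z + 1)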